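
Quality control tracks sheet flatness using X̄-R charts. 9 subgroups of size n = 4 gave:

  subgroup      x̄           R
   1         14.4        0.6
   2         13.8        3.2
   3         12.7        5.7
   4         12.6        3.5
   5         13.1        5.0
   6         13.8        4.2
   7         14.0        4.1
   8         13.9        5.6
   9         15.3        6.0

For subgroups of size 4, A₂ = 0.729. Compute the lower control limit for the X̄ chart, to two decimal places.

X̄̄ = (14.4 + 13.8 + 12.7 + 12.6 + 13.1 + 13.8 + 14.0 + 13.9 + 15.3) / 9 = 123.6000 / 9 = 13.7333
R̄ = (0.6 + 3.2 + 5.7 + 3.5 + 5.0 + 4.2 + 4.1 + 5.6 + 6.0) / 9 = 37.9000 / 9 = 4.2111
LCL = X̄̄ − A₂·R̄ = 13.7333 − 0.729 × 4.2111 = 10.6634

10.66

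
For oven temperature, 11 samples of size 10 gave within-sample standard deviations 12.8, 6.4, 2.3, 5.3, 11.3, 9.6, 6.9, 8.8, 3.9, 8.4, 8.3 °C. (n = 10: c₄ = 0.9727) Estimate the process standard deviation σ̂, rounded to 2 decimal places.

s̄ = (12.8 + 6.4 + 2.3 + 5.3 + 11.3 + 9.6 + 6.9 + 8.8 + 3.9 + 8.4 + 8.3) / 11 = 7.6364
σ̂ = s̄ / c₄ = 7.6364 / 0.9727 = 7.8507

7.85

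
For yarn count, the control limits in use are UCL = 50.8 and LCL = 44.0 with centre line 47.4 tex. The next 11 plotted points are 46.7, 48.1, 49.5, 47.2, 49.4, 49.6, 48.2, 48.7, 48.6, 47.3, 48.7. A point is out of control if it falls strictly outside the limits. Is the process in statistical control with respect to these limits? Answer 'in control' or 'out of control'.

in control

All 11 points lie within [44.0, 50.8].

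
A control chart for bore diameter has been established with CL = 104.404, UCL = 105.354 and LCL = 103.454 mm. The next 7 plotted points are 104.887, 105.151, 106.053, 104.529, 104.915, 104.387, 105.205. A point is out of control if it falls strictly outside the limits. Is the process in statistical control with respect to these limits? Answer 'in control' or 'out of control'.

out of control

Compare each point to [103.454, 105.354]: sample 3 = 106.053 > UCL.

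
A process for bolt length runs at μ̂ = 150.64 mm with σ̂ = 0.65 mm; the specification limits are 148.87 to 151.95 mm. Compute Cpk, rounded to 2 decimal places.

0.67

Cpu = (USL − μ̂) / (3σ̂) = (151.95 − 150.64) / (3 × 0.65) = 0.6718; Cpl = (μ̂ − LSL) / (3σ̂) = (150.64 − 148.87) / (3 × 0.65) = 0.9077; Cpk = min(Cpu, Cpl) = 0.6718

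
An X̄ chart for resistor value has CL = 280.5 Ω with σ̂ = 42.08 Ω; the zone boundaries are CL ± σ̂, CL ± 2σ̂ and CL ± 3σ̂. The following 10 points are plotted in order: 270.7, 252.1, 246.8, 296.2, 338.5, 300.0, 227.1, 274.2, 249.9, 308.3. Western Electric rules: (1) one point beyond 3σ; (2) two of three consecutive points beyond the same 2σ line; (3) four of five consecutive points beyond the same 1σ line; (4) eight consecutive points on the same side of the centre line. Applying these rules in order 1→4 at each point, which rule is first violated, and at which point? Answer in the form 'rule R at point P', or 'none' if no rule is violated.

none

Zone of each point (C = within 1σ̂, B = 1σ̂–2σ̂, A = 2σ̂–3σ̂, * = beyond 3σ̂; sign = side of CL): 1:-C, 2:-C, 3:-C, 4:+C, 5:+B, 6:+C, 7:-B, 8:-C, 9:-C, 10:+C
No rule fires across all 10 points.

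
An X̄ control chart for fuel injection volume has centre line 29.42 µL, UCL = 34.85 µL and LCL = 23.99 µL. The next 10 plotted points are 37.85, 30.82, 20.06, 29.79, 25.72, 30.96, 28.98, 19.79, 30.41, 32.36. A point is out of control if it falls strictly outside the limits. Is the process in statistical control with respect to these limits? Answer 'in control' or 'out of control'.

Compare each point to [23.99, 34.85]: sample 1 = 37.85 > UCL; sample 3 = 20.06 < LCL; sample 8 = 19.79 < LCL.

out of control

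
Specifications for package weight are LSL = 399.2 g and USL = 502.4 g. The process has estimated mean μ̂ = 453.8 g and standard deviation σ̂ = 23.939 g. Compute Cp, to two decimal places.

0.72

Cp = (USL − LSL) / (6σ̂) = (502.4 − 399.2) / (6 × 23.939) = 103.2000 / 143.6340 = 0.7185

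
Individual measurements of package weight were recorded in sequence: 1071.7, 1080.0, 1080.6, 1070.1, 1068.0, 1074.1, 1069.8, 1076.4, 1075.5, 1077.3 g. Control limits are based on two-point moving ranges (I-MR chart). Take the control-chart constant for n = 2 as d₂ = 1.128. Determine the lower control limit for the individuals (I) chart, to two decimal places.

1062.18

X̄ = (1071.7 + 1080.0 + 1080.6 + 1070.1 + 1068.0 + 1074.1 + 1069.8 + 1076.4 + 1075.5 + 1077.3) / 10 = 1074.3500
Moving ranges: 8.3, 0.6, 10.5, 2.1, 6.1, 4.3, 6.6, 0.9, 1.8; M̄R̄ = 41.2000 / 9 = 4.5778
LCL = X̄ − 3·M̄R̄/d₂ = 1074.3500 − 3 × 4.5778 / 1.128 = 1062.1751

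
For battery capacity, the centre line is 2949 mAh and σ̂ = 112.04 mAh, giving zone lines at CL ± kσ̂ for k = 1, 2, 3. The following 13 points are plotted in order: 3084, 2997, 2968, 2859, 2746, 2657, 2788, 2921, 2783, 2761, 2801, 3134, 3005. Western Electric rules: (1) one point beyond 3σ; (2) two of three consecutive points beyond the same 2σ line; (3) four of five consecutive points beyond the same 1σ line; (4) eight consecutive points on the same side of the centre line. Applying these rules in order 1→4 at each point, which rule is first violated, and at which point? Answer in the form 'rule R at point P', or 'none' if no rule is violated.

Zone of each point (C = within 1σ̂, B = 1σ̂–2σ̂, A = 2σ̂–3σ̂, * = beyond 3σ̂; sign = side of CL): 1:+B, 2:+C, 3:+C, 4:-C, 5:-B, 6:-A, 7:-B, 8:-C, 9:-B, 10:-B, 11:-B, 12:+B, 13:+C
Rule 3 (four of five consecutive points beyond the same 1σ limit) is satisfied at point 9.

rule 3 at point 9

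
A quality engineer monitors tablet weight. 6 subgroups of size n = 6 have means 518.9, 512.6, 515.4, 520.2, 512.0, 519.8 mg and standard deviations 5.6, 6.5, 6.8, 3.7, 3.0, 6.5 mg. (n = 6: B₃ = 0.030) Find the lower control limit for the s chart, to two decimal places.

0.16

s̄ = (5.6 + 6.5 + 6.8 + 3.7 + 3.0 + 6.5) / 6 = 5.3500
LCL_s = B₃·s̄ = 0.030 × 5.3500 = 0.1605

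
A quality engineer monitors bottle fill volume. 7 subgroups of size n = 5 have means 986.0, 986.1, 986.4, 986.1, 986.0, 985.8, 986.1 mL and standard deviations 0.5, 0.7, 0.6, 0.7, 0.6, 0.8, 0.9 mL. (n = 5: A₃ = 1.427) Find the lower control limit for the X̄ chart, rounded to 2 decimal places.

X̄̄ = (986.0 + 986.1 + 986.4 + 986.1 + 986.0 + 985.8 + 986.1) / 7 = 986.0714
s̄ = (0.5 + 0.7 + 0.6 + 0.7 + 0.6 + 0.8 + 0.9) / 7 = 0.6857
LCL = X̄̄ − A₃·s̄ = 986.0714 − 1.427 × 0.6857 = 985.0929

985.09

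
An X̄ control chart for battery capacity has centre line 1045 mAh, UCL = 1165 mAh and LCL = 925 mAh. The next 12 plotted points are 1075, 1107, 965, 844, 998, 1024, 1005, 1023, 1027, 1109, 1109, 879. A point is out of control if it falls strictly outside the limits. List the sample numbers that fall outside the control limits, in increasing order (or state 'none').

Compare each point to [925, 1165]: sample 4 = 844 < LCL; sample 12 = 879 < LCL.

4, 12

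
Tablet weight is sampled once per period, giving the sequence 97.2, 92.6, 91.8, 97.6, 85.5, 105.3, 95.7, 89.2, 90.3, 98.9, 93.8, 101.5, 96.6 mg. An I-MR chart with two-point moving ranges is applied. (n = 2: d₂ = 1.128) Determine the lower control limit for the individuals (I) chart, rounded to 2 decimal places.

X̄ = (97.2 + 92.6 + 91.8 + 97.6 + 85.5 + 105.3 + 95.7 + 89.2 + 90.3 + 98.9 + 93.8 + 101.5 + 96.6) / 13 = 95.0769
Moving ranges: 4.6, 0.8, 5.8, 12.1, 19.8, 9.6, 6.5, 1.1, 8.6, 5.1, 7.7, 4.9; M̄R̄ = 86.6000 / 12 = 7.2167
LCL = X̄ − 3·M̄R̄/d₂ = 95.0769 − 3 × 7.2167 / 1.128 = 75.8837

75.88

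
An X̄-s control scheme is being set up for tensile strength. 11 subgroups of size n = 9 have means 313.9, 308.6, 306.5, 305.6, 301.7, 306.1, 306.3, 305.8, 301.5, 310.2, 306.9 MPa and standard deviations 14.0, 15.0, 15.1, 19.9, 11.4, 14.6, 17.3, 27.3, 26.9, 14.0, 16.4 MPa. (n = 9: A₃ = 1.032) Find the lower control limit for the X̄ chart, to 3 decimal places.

X̄̄ = (313.9 + 308.6 + 306.5 + 305.6 + 301.7 + 306.1 + 306.3 + 305.8 + 301.5 + 310.2 + 306.9) / 11 = 306.6455
s̄ = (14.0 + 15.0 + 15.1 + 19.9 + 11.4 + 14.6 + 17.3 + 27.3 + 26.9 + 14.0 + 16.4) / 11 = 17.4455
LCL = X̄̄ − A₃·s̄ = 306.6455 − 1.032 × 17.4455 = 288.6417

288.642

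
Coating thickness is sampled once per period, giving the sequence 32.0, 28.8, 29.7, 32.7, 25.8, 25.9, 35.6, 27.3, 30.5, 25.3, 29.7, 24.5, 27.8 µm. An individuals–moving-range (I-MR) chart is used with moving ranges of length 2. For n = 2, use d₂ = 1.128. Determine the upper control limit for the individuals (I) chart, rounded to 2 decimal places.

X̄ = (32.0 + 28.8 + 29.7 + 32.7 + 25.8 + 25.9 + 35.6 + 27.3 + 30.5 + 25.3 + 29.7 + 24.5 + 27.8) / 13 = 28.8923
Moving ranges: 3.2, 0.9, 3.0, 6.9, 0.1, 9.7, 8.3, 3.2, 5.2, 4.4, 5.2, 3.3; M̄R̄ = 53.4000 / 12 = 4.4500
UCL = X̄ + 3·M̄R̄/d₂ = 28.8923 + 3 × 4.4500 / 1.128 = 40.7274

40.73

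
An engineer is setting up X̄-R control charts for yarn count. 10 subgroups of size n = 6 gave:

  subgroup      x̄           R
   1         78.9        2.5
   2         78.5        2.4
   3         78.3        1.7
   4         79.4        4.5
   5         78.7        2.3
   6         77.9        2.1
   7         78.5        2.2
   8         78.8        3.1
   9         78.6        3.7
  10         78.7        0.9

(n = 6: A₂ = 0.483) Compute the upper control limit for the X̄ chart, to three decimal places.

X̄̄ = (78.9 + 78.5 + 78.3 + 79.4 + 78.7 + 77.9 + 78.5 + 78.8 + 78.6 + 78.7) / 10 = 786.3000 / 10 = 78.6300
R̄ = (2.5 + 2.4 + 1.7 + 4.5 + 2.3 + 2.1 + 2.2 + 3.1 + 3.7 + 0.9) / 10 = 25.4000 / 10 = 2.5400
UCL = X̄̄ + A₂·R̄ = 78.6300 + 0.483 × 2.5400 = 79.8568

79.857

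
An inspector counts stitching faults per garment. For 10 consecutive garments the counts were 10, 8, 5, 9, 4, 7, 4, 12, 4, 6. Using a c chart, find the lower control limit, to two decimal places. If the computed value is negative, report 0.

0.00

c̄ = (10 + 8 + 5 + 9 + 4 + 7 + 4 + 12 + 4 + 6) / 10 = 69 / 10 = 6.9000
LCL = c̄ − 3√c̄ = 6.9000 − 3 × 2.6268 = -0.9804 → 0 (cannot be negative)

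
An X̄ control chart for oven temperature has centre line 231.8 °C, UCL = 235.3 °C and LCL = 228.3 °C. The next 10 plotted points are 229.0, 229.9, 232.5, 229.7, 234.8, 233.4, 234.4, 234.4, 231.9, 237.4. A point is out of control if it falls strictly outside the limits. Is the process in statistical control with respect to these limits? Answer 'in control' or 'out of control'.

out of control

Compare each point to [228.3, 235.3]: sample 10 = 237.4 > UCL.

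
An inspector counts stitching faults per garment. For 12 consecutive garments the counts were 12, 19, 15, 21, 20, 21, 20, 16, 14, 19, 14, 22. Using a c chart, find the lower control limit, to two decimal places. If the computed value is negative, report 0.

c̄ = (12 + 19 + 15 + 21 + 20 + 21 + 20 + 16 + 14 + 19 + 14 + 22) / 12 = 213 / 12 = 17.7500
LCL = c̄ − 3√c̄ = 17.7500 − 3 × 4.2131 = 5.1108

5.11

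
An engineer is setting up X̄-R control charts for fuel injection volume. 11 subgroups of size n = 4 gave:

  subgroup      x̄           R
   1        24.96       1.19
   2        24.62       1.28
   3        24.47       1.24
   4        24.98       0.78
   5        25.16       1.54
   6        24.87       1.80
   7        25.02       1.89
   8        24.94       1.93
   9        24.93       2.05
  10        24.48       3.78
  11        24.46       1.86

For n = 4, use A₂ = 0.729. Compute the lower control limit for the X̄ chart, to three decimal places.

X̄̄ = (24.96 + 24.62 + 24.47 + 24.98 + 25.16 + 24.87 + 25.02 + 24.94 + 24.93 + 24.48 + 24.46) / 11 = 272.8900 / 11 = 24.8082
R̄ = (1.19 + 1.28 + 1.24 + 0.78 + 1.54 + 1.80 + 1.89 + 1.93 + 2.05 + 3.78 + 1.86) / 11 = 19.3400 / 11 = 1.7582
LCL = X̄̄ − A₂·R̄ = 24.8082 − 0.729 × 1.7582 = 23.5265

23.526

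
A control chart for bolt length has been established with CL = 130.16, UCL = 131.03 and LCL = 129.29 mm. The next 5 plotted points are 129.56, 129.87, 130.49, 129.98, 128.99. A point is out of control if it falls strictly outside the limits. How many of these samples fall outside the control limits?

1

Compare each point to [129.29, 131.03]: sample 5 = 128.99 < LCL.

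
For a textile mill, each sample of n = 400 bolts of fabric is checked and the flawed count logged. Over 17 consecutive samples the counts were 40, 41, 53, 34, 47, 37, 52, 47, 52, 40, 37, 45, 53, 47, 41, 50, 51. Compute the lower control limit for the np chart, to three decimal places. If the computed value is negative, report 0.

p̄ = Σdᵢ / (k·n) = 767 / (17 × 400) = 0.11279
LCL = np̄ − 3·√(np̄(1−p̄)) = 45.1176 − 3 × 6.3268 = 26.1372

26.137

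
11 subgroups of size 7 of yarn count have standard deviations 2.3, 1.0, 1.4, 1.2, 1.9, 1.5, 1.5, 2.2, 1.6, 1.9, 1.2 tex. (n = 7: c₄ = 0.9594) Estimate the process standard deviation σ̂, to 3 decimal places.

s̄ = (2.3 + 1.0 + 1.4 + 1.2 + 1.9 + 1.5 + 1.5 + 2.2 + 1.6 + 1.9 + 1.2) / 11 = 1.6091
σ̂ = s̄ / c₄ = 1.6091 / 0.9594 = 1.6772

1.677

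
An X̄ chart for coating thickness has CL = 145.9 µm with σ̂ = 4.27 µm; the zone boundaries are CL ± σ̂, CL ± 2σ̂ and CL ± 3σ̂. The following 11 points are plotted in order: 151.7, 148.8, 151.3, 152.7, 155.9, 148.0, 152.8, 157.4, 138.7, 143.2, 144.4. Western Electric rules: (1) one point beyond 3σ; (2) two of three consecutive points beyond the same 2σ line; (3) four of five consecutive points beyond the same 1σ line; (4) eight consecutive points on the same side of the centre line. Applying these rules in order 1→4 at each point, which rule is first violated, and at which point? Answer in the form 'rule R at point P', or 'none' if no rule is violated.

Zone of each point (C = within 1σ̂, B = 1σ̂–2σ̂, A = 2σ̂–3σ̂, * = beyond 3σ̂; sign = side of CL): 1:+B, 2:+C, 3:+B, 4:+B, 5:+A, 6:+C, 7:+B, 8:+A, 9:-B, 10:-C, 11:-C
Rule 3 (four of five consecutive points beyond the same 1σ limit) is satisfied at point 5.

rule 3 at point 5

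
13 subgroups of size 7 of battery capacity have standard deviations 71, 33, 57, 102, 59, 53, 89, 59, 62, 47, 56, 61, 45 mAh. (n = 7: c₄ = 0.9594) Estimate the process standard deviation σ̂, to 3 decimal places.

63.662

s̄ = (71 + 33 + 57 + 102 + 59 + 53 + 89 + 59 + 62 + 47 + 56 + 61 + 45) / 13 = 61.0769
σ̂ = s̄ / c₄ = 61.0769 / 0.9594 = 63.6616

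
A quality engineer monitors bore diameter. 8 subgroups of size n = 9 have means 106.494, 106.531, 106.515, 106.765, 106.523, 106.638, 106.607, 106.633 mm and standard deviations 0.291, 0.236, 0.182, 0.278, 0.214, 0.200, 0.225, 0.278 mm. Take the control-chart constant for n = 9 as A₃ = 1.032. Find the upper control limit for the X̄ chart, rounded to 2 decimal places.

X̄̄ = (106.494 + 106.531 + 106.515 + 106.765 + 106.523 + 106.638 + 106.607 + 106.633) / 8 = 106.5883
s̄ = (0.291 + 0.236 + 0.182 + 0.278 + 0.214 + 0.200 + 0.225 + 0.278) / 8 = 0.2380
UCL = X̄̄ + A₃·s̄ = 106.5883 + 1.032 × 0.2380 = 106.8339

106.83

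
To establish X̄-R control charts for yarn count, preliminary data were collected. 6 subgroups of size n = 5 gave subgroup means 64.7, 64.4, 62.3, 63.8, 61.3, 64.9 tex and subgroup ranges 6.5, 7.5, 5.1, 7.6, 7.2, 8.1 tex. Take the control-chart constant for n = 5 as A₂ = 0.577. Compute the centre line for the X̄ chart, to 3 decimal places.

X̄̄ = (64.7 + 64.4 + 62.3 + 63.8 + 61.3 + 64.9) / 6 = 381.4000 / 6 = 63.5667
CL = X̄̄ = 63.5667

63.567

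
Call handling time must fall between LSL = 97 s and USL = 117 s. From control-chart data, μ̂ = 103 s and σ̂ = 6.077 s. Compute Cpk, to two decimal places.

0.33

Cpu = (USL − μ̂) / (3σ̂) = (117 − 103) / (3 × 6.077) = 0.7679; Cpl = (μ̂ − LSL) / (3σ̂) = (103 − 97) / (3 × 6.077) = 0.3291; Cpk = min(Cpu, Cpl) = 0.3291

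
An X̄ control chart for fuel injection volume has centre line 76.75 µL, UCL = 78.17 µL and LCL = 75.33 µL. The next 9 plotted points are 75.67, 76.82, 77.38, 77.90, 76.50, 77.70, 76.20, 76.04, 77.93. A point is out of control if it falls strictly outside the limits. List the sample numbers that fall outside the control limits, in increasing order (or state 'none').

All 9 points lie within [75.33, 78.17].

none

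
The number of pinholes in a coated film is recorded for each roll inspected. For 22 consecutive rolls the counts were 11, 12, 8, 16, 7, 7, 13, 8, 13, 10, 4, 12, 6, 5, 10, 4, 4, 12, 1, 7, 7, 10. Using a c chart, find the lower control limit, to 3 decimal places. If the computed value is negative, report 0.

0.000

c̄ = (11 + 12 + 8 + 16 + 7 + 7 + 13 + 8 + 13 + 10 + 4 + 12 + 6 + 5 + 10 + 4 + 4 + 12 + 1 + 7 + 7 + 10) / 22 = 187 / 22 = 8.5000
LCL = c̄ − 3√c̄ = 8.5000 − 3 × 2.9155 = -0.2464 → 0 (cannot be negative)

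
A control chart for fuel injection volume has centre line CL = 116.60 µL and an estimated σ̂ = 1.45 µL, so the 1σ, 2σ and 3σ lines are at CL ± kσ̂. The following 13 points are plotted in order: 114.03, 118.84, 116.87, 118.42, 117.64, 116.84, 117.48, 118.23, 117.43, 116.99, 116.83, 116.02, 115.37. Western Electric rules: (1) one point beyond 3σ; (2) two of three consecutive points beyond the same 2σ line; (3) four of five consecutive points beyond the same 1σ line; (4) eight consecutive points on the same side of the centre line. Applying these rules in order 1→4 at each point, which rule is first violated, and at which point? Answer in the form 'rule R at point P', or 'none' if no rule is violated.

Zone of each point (C = within 1σ̂, B = 1σ̂–2σ̂, A = 2σ̂–3σ̂, * = beyond 3σ̂; sign = side of CL): 1:-B, 2:+B, 3:+C, 4:+B, 5:+C, 6:+C, 7:+C, 8:+B, 9:+C, 10:+C, 11:+C, 12:-C, 13:-C
Rule 4 (eight consecutive points on the same side of the centre line) is satisfied at point 9.

rule 4 at point 9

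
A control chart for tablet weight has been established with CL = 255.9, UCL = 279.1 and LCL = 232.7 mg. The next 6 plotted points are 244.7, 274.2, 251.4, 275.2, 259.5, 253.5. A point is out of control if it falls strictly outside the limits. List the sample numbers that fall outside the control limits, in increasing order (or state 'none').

none

All 6 points lie within [232.7, 279.1].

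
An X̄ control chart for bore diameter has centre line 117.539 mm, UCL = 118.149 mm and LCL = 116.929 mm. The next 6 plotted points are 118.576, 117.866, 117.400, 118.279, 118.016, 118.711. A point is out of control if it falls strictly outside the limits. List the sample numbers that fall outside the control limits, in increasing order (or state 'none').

1, 4, 6

Compare each point to [116.929, 118.149]: sample 1 = 118.576 > UCL; sample 4 = 118.279 > UCL; sample 6 = 118.711 > UCL.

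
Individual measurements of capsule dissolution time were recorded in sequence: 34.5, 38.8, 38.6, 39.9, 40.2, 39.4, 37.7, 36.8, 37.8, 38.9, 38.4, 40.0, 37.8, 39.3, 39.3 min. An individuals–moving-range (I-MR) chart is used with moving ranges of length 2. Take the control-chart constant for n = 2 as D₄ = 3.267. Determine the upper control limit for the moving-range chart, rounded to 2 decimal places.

4.06

Moving ranges: 4.3, 0.2, 1.3, 0.3, 0.8, 1.7, 0.9, 1.0, 1.1, 0.5, 1.6, 2.2, 1.5, 0.0; M̄R̄ = 17.4000 / 14 = 1.2429
UCL_MR = D₄·M̄R̄ = 3.267 × 1.2429 = 4.0604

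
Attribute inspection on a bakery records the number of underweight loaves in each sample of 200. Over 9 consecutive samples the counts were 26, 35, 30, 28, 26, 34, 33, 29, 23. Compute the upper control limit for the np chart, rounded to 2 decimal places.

44.34

p̄ = Σdᵢ / (k·n) = 264 / (9 × 200) = 0.14667
UCL = np̄ + 3·√(np̄(1−p̄)) = 29.3333 + 3 × √(29.3333×0.85333) = 29.3333 + 3 × 5.0031 = 44.3427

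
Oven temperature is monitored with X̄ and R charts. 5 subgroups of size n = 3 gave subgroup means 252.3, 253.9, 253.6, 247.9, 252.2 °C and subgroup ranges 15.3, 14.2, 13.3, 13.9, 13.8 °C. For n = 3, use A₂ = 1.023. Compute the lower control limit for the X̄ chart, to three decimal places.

X̄̄ = (252.3 + 253.9 + 253.6 + 247.9 + 252.2) / 5 = 1259.9000 / 5 = 251.9800
R̄ = (15.3 + 14.2 + 13.3 + 13.9 + 13.8) / 5 = 70.5000 / 5 = 14.1000
LCL = X̄̄ − A₂·R̄ = 251.9800 − 1.023 × 14.1000 = 237.5557

237.556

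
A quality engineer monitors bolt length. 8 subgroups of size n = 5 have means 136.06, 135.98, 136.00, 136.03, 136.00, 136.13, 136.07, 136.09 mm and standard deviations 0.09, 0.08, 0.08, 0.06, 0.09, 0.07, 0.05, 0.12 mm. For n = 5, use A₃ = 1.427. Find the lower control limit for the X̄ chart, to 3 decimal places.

X̄̄ = (136.06 + 135.98 + 136.00 + 136.03 + 136.00 + 136.13 + 136.07 + 136.09) / 8 = 136.0450
s̄ = (0.09 + 0.08 + 0.08 + 0.06 + 0.09 + 0.07 + 0.05 + 0.12) / 8 = 0.0800
LCL = X̄̄ − A₃·s̄ = 136.0450 − 1.427 × 0.0800 = 135.9308

135.931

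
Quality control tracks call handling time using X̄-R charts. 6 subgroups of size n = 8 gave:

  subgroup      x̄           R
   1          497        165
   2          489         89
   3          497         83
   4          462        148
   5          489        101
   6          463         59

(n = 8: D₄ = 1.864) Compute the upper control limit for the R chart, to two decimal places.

R̄ = (165 + 89 + 83 + 148 + 101 + 59) / 6 = 645.0000 / 6 = 107.5000
UCL_R = D₄·R̄ = 1.864 × 107.5000 = 200.3800

200.38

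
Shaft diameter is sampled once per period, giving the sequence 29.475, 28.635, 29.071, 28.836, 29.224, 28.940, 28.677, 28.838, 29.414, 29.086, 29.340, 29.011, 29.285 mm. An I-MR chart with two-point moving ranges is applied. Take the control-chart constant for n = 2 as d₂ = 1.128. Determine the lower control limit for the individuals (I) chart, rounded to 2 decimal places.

X̄ = (29.475 + 28.635 + 29.071 + 28.836 + 29.224 + 28.940 + 28.677 + 28.838 + 29.414 + 29.086 + 29.340 + 29.011 + 29.285) / 13 = 29.0640
Moving ranges: 0.840, 0.436, 0.235, 0.388, 0.284, 0.263, 0.161, 0.576, 0.328, 0.254, 0.329, 0.274; M̄R̄ = 4.3680 / 12 = 0.3640
LCL = X̄ − 3·M̄R̄/d₂ = 29.0640 − 3 × 0.3640 / 1.128 = 28.0959

28.10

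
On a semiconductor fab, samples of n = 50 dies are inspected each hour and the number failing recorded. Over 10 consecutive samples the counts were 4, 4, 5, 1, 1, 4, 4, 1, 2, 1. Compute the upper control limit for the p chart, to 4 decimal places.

p̄ = Σdᵢ / (k·n) = 27 / (10 × 50) = 0.05400
UCL = p̄ + 3·√(p̄(1−p̄)/n) = 0.05400 + 3 × √(0.05400×0.94600/50) = 0.05400 + 3 × 0.03196 = 0.14989

0.1499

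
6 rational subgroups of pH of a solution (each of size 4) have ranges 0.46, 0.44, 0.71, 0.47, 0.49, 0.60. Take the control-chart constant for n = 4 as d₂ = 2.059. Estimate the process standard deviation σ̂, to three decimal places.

0.257

R̄ = (0.46 + 0.44 + 0.71 + 0.47 + 0.49 + 0.60) / 6 = 0.5283
σ̂ = R̄ / d₂ = 0.5283 / 2.059 = 0.2566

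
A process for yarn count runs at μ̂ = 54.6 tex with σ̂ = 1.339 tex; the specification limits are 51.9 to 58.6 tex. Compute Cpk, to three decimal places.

0.672

Cpu = (USL − μ̂) / (3σ̂) = (58.6 − 54.6) / (3 × 1.339) = 0.9958; Cpl = (μ̂ − LSL) / (3σ̂) = (54.6 − 51.9) / (3 × 1.339) = 0.6721; Cpk = min(Cpu, Cpl) = 0.6721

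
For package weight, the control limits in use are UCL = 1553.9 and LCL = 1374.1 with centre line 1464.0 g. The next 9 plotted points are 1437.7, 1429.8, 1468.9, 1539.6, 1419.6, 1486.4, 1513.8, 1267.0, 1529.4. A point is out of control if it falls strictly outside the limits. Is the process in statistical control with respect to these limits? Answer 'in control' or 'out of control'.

Compare each point to [1374.1, 1553.9]: sample 8 = 1267.0 < LCL.

out of control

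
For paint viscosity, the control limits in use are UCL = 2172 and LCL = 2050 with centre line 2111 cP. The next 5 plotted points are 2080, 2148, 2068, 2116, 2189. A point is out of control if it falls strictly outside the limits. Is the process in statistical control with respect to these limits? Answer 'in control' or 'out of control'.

out of control

Compare each point to [2050, 2172]: sample 5 = 2189 > UCL.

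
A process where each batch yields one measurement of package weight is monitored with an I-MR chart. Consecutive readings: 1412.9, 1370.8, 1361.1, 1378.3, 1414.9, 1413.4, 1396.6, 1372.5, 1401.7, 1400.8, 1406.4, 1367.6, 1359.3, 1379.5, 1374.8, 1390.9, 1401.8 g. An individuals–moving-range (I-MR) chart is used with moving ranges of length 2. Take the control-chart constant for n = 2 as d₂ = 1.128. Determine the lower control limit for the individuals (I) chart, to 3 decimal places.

1341.438

X̄ = (1412.9 + 1370.8 + 1361.1 + 1378.3 + 1414.9 + 1413.4 + 1396.6 + 1372.5 + 1401.7 + 1400.8 + 1406.4 + 1367.6 + 1359.3 + 1379.5 + 1374.8 + 1390.9 + 1401.8) / 17 = 1388.4294
Moving ranges: 42.1, 9.7, 17.2, 36.6, 1.5, 16.8, 24.1, 29.2, 0.9, 5.6, 38.8, 8.3, 20.2, 4.7, 16.1, 10.9; M̄R̄ = 282.7000 / 16 = 17.6687
LCL = X̄ − 3·M̄R̄/d₂ = 1388.4294 − 3 × 17.6687 / 1.128 = 1341.4381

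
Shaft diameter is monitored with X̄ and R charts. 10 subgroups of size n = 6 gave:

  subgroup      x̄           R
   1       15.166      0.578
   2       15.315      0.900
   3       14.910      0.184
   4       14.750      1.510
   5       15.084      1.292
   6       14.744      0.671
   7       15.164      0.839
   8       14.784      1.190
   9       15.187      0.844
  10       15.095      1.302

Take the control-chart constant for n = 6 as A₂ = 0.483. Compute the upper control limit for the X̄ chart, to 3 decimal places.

X̄̄ = (15.166 + 15.315 + 14.910 + 14.750 + 15.084 + 14.744 + 15.164 + 14.784 + 15.187 + 15.095) / 10 = 150.1990 / 10 = 15.0199
R̄ = (0.578 + 0.900 + 0.184 + 1.510 + 1.292 + 0.671 + 0.839 + 1.190 + 0.844 + 1.302) / 10 = 9.3100 / 10 = 0.9310
UCL = X̄̄ + A₂·R̄ = 15.0199 + 0.483 × 0.9310 = 15.4696

15.470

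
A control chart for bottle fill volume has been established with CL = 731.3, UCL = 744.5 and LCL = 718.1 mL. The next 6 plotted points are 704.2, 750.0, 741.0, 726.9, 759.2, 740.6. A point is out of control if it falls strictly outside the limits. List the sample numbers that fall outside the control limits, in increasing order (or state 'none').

1, 2, 5

Compare each point to [718.1, 744.5]: sample 1 = 704.2 < LCL; sample 2 = 750.0 > UCL; sample 5 = 759.2 > UCL.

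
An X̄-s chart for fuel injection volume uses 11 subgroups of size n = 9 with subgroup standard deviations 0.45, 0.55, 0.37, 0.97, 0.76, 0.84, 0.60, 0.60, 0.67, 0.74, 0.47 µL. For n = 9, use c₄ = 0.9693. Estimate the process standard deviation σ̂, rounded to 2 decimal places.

0.66

s̄ = (0.45 + 0.55 + 0.37 + 0.97 + 0.76 + 0.84 + 0.60 + 0.60 + 0.67 + 0.74 + 0.47) / 11 = 0.6382
σ̂ = s̄ / c₄ = 0.6382 / 0.9693 = 0.6584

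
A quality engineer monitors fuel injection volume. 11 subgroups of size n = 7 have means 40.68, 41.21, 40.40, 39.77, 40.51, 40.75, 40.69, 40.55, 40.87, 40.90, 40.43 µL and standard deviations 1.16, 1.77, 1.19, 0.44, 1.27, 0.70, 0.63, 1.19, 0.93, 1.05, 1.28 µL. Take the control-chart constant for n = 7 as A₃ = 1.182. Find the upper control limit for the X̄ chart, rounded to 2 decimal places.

41.86

X̄̄ = (40.68 + 41.21 + 40.40 + 39.77 + 40.51 + 40.75 + 40.69 + 40.55 + 40.87 + 40.90 + 40.43) / 11 = 40.6145
s̄ = (1.16 + 1.77 + 1.19 + 0.44 + 1.27 + 0.70 + 0.63 + 1.19 + 0.93 + 1.05 + 1.28) / 11 = 1.0555
UCL = X̄̄ + A₃·s̄ = 40.6145 + 1.182 × 1.0555 = 41.8621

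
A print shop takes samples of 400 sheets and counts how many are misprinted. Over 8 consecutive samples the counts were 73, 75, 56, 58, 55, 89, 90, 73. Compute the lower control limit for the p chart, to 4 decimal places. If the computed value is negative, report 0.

p̄ = Σdᵢ / (k·n) = 569 / (8 × 400) = 0.17781
LCL = p̄ − 3·√(p̄(1−p̄)/n) = 0.17781 − 3 × 0.01912 = 0.12046

0.1205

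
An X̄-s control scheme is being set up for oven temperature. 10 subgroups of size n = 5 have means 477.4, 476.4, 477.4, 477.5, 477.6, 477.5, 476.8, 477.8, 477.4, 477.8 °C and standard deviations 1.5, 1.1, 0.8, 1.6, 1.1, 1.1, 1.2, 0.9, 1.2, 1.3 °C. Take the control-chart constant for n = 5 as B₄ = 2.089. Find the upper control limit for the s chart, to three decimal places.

2.465

s̄ = (1.5 + 1.1 + 0.8 + 1.6 + 1.1 + 1.1 + 1.2 + 0.9 + 1.2 + 1.3) / 10 = 1.1800
UCL_s = B₄·s̄ = 2.089 × 1.1800 = 2.4650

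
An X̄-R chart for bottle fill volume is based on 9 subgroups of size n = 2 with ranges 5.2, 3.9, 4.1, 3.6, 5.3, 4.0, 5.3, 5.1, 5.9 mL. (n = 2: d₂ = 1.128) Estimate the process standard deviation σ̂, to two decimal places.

R̄ = (5.2 + 3.9 + 4.1 + 3.6 + 5.3 + 4.0 + 5.3 + 5.1 + 5.9) / 9 = 4.7111
σ̂ = R̄ / d₂ = 4.7111 / 1.128 = 4.1765

4.18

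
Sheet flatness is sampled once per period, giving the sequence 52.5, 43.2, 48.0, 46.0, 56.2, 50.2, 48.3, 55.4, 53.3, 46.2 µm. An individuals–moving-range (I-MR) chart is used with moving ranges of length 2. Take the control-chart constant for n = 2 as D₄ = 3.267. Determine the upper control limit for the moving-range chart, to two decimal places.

18.33

Moving ranges: 9.3, 4.8, 2.0, 10.2, 6.0, 1.9, 7.1, 2.1, 7.1; M̄R̄ = 50.5000 / 9 = 5.6111
UCL_MR = D₄·M̄R̄ = 3.267 × 5.6111 = 18.3315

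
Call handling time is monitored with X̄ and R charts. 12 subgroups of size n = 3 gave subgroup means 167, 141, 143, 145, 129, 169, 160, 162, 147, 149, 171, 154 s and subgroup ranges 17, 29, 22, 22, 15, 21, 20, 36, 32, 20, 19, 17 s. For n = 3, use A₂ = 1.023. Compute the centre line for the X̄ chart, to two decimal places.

X̄̄ = (167 + 141 + 143 + 145 + 129 + 169 + 160 + 162 + 147 + 149 + 171 + 154) / 12 = 1837.0000 / 12 = 153.0833
CL = X̄̄ = 153.0833

153.08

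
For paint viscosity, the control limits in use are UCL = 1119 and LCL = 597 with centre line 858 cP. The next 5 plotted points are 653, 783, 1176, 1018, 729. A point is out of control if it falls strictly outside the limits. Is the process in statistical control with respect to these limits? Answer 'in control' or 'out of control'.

Compare each point to [597, 1119]: sample 3 = 1176 > UCL.

out of control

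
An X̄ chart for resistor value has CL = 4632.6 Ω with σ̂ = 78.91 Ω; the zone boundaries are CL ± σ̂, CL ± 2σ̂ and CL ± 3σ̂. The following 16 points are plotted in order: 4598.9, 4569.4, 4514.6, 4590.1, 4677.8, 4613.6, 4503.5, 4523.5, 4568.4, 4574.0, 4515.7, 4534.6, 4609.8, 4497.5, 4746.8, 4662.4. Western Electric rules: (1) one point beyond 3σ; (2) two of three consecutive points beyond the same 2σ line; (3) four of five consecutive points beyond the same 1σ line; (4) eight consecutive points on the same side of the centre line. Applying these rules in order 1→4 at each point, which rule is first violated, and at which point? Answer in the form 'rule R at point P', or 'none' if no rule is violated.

rule 4 at point 13

Zone of each point (C = within 1σ̂, B = 1σ̂–2σ̂, A = 2σ̂–3σ̂, * = beyond 3σ̂; sign = side of CL): 1:-C, 2:-C, 3:-B, 4:-C, 5:+C, 6:-C, 7:-B, 8:-B, 9:-C, 10:-C, 11:-B, 12:-B, 13:-C, 14:-B, 15:+B, 16:+C
Rule 4 (eight consecutive points on the same side of the centre line) is satisfied at point 13.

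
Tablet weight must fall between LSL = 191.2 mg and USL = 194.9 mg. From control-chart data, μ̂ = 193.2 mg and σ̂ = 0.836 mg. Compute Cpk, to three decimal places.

0.678

Cpu = (USL − μ̂) / (3σ̂) = (194.9 − 193.2) / (3 × 0.836) = 0.6778; Cpl = (μ̂ − LSL) / (3σ̂) = (193.2 − 191.2) / (3 × 0.836) = 0.7974; Cpk = min(Cpu, Cpl) = 0.6778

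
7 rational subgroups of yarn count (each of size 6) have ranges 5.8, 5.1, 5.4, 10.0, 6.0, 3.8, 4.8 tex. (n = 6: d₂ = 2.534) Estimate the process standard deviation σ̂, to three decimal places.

R̄ = (5.8 + 5.1 + 5.4 + 10.0 + 6.0 + 3.8 + 4.8) / 7 = 5.8429
σ̂ = R̄ / d₂ = 5.8429 / 2.534 = 2.3058

2.306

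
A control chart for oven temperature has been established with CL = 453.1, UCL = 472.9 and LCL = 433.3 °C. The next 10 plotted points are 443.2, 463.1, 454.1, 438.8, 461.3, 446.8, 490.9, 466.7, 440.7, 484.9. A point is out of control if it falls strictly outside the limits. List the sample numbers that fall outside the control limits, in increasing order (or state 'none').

7, 10

Compare each point to [433.3, 472.9]: sample 7 = 490.9 > UCL; sample 10 = 484.9 > UCL.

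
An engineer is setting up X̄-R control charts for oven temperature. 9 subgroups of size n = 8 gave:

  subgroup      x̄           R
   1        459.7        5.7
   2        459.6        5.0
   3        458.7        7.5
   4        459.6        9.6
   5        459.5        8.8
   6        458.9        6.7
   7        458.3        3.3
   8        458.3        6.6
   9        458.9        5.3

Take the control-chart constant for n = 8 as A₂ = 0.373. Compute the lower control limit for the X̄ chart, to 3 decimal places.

456.631

X̄̄ = (459.7 + 459.6 + 458.7 + 459.6 + 459.5 + 458.9 + 458.3 + 458.3 + 458.9) / 9 = 4131.5000 / 9 = 459.0556
R̄ = (5.7 + 5.0 + 7.5 + 9.6 + 8.8 + 6.7 + 3.3 + 6.6 + 5.3) / 9 = 58.5000 / 9 = 6.5000
LCL = X̄̄ − A₂·R̄ = 459.0556 − 0.373 × 6.5000 = 456.6311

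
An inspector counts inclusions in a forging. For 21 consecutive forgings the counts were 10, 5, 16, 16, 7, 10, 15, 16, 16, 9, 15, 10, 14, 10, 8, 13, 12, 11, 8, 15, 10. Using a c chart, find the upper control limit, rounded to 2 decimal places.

21.98

c̄ = (10 + 5 + 16 + 16 + 7 + 10 + 15 + 16 + 16 + 9 + 15 + 10 + 14 + 10 + 8 + 13 + 12 + 11 + 8 + 15 + 10) / 21 = 246 / 21 = 11.7143
UCL = c̄ + 3√c̄ = 11.7143 + 3 × √11.7143 = 11.7143 + 3 × 3.4226 = 21.9821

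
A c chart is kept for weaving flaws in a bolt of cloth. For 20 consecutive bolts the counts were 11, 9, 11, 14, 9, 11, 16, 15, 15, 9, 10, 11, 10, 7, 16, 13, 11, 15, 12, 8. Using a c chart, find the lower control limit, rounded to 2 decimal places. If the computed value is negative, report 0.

1.41

c̄ = (11 + 9 + 11 + 14 + 9 + 11 + 16 + 15 + 15 + 9 + 10 + 11 + 10 + 7 + 16 + 13 + 11 + 15 + 12 + 8) / 20 = 233 / 20 = 11.6500
LCL = c̄ − 3√c̄ = 11.6500 − 3 × 3.4132 = 1.4104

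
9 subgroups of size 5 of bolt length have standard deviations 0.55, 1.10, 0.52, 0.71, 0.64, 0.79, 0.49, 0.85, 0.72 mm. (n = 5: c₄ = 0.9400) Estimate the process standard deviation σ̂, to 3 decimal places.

s̄ = (0.55 + 1.10 + 0.52 + 0.71 + 0.64 + 0.79 + 0.49 + 0.85 + 0.72) / 9 = 0.7078
σ̂ = s̄ / c₄ = 0.7078 / 0.9400 = 0.7530

0.753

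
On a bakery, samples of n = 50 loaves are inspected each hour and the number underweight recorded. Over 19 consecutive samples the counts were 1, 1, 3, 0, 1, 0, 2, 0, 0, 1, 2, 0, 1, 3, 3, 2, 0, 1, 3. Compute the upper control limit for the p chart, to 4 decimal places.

0.0918

p̄ = Σdᵢ / (k·n) = 24 / (19 × 50) = 0.02526
UCL = p̄ + 3·√(p̄(1−p̄)/n) = 0.02526 + 3 × √(0.02526×0.97474/50) = 0.02526 + 3 × 0.02219 = 0.09184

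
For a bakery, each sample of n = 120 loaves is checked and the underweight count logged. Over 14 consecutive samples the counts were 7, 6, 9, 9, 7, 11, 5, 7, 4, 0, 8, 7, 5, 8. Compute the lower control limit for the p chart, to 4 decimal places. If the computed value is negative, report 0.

p̄ = Σdᵢ / (k·n) = 93 / (14 × 120) = 0.05536
LCL = p̄ − 3·√(p̄(1−p̄)/n) = 0.05536 − 3 × 0.02088 = -0.00727 → 0 (negative, so LCL = 0)

0.0000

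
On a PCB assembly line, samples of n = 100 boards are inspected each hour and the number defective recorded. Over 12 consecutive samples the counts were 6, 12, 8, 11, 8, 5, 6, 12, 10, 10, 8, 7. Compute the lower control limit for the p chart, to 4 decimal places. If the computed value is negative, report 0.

0.0018

p̄ = Σdᵢ / (k·n) = 103 / (12 × 100) = 0.08583
LCL = p̄ − 3·√(p̄(1−p̄)/n) = 0.08583 − 3 × 0.02801 = 0.00180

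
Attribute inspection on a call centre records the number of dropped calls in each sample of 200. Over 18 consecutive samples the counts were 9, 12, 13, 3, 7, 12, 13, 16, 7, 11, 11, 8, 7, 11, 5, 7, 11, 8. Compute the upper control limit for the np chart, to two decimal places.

p̄ = Σdᵢ / (k·n) = 171 / (18 × 200) = 0.04750
UCL = np̄ + 3·√(np̄(1−p̄)) = 9.5000 + 3 × √(9.5000×0.95250) = 9.5000 + 3 × 3.0081 = 18.5243

18.52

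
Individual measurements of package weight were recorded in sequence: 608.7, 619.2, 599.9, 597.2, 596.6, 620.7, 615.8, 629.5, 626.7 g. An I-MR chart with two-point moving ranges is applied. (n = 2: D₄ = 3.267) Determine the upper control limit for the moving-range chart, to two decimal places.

Moving ranges: 10.5, 19.3, 2.7, 0.6, 24.1, 4.9, 13.7, 2.8; M̄R̄ = 78.6000 / 8 = 9.8250
UCL_MR = D₄·M̄R̄ = 3.267 × 9.8250 = 32.0983

32.10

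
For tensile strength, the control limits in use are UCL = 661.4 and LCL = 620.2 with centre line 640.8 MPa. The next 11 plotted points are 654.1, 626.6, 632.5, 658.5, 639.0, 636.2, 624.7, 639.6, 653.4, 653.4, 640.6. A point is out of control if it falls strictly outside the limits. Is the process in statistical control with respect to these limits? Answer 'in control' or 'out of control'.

All 11 points lie within [620.2, 661.4].

in control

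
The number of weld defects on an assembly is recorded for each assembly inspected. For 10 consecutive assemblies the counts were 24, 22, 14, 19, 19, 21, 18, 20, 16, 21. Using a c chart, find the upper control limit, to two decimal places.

c̄ = (24 + 22 + 14 + 19 + 19 + 21 + 18 + 20 + 16 + 21) / 10 = 194 / 10 = 19.4000
UCL = c̄ + 3√c̄ = 19.4000 + 3 × √19.4000 = 19.4000 + 3 × 4.4045 = 32.6136

32.61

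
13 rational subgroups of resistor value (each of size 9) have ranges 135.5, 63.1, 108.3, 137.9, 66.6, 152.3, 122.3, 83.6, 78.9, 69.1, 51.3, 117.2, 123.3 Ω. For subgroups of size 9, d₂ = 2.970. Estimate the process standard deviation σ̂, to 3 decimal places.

33.913

R̄ = (135.5 + 63.1 + 108.3 + 137.9 + 66.6 + 152.3 + 122.3 + 83.6 + 78.9 + 69.1 + 51.3 + 117.2 + 123.3) / 13 = 100.7231
σ̂ = R̄ / d₂ = 100.7231 / 2.970 = 33.9135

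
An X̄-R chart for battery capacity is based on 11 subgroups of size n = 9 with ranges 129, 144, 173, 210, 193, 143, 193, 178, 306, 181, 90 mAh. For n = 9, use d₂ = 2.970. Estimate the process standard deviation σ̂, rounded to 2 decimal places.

R̄ = (129 + 144 + 173 + 210 + 193 + 143 + 193 + 178 + 306 + 181 + 90) / 11 = 176.3636
σ̂ = R̄ / d₂ = 176.3636 / 2.970 = 59.3817

59.38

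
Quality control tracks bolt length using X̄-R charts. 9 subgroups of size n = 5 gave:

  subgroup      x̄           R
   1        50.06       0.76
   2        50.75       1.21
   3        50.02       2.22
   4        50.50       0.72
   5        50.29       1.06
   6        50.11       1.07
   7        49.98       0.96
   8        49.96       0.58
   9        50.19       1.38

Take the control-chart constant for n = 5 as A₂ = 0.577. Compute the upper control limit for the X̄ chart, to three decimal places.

50.845

X̄̄ = (50.06 + 50.75 + 50.02 + 50.50 + 50.29 + 50.11 + 49.98 + 49.96 + 50.19) / 9 = 451.8600 / 9 = 50.2067
R̄ = (0.76 + 1.21 + 2.22 + 0.72 + 1.06 + 1.07 + 0.96 + 0.58 + 1.38) / 9 = 9.9600 / 9 = 1.1067
UCL = X̄̄ + A₂·R̄ = 50.2067 + 0.577 × 1.1067 = 50.8452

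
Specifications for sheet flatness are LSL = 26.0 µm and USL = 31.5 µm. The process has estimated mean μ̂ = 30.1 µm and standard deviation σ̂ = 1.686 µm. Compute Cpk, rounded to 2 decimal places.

0.28

Cpu = (USL − μ̂) / (3σ̂) = (31.5 − 30.1) / (3 × 1.686) = 0.2768; Cpl = (μ̂ − LSL) / (3σ̂) = (30.1 − 26.0) / (3 × 1.686) = 0.8106; Cpk = min(Cpu, Cpl) = 0.2768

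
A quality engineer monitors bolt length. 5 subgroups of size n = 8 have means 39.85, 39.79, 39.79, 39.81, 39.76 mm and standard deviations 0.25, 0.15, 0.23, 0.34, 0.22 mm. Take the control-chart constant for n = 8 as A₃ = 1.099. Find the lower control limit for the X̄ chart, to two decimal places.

39.54

X̄̄ = (39.85 + 39.79 + 39.79 + 39.81 + 39.76) / 5 = 39.8000
s̄ = (0.25 + 0.15 + 0.23 + 0.34 + 0.22) / 5 = 0.2380
LCL = X̄̄ − A₃·s̄ = 39.8000 − 1.099 × 0.2380 = 39.5384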